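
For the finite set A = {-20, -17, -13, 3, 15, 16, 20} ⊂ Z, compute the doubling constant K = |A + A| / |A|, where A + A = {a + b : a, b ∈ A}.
K = |A + A| / |A| = 27/7

Enumerate A + A = {a + b : a, b ∈ A}. With |A| = 7, there are |A|^2 = 49 ordered sum pairs; collecting distinct values, A + A = {-40, -37, -34, -33, -30, -26, -17, -14, -10, -5, -4, -2, -1, 0, 2, 3, 6, 7, 18, 19, 23, 30, 31, 32, 35, 36, 40}, so |A + A| = 27. Thus K = 27/7. For comparison, the minimum possible |A + A| over all 7-element sets is 2·7 − 1 = 13 (so min K = 13/7), attained only by arithmetic progressions.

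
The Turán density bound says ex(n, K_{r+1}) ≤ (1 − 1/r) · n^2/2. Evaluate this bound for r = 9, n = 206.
Turán density bound = (8/9) · 206^2/2 = 169744/9 ≈ 18860.4444

Turán's theorem: ex(n, K_{r+1}) is achieved by the complete r-partite Turán graph T(n, r) with parts as balanced as possible, and is at most (1 − 1/r) · n^2/2. For r = 9, n = 206: the density bound is (8/9) · 42436/2 = 169744/9 ≈ 18860.4444. The integer-valued extremum is e(T(206, 9)) = 18860, which is strictly less than the density bound 169744/9 since 9 ∤ 206 (the parts of T(206, 9) cannot all be equal).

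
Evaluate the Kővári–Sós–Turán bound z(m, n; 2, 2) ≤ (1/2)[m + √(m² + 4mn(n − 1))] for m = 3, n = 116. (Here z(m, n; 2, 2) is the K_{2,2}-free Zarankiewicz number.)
z(3, 116; 2, 2) ≤ (1/2)[3 + √(3² + 4·3·116·115)] = (1/2)[3 + √160089] = 201.5556

Kővári–Sós–Turán: let r_1, ..., r_3 be the row sums and z = Σ r_i the total number of 1s. Each pair of columns can share at most one row with both entries 1 (else a 2×2 all-ones block appears), so Σ_i C(r_i, 2) ≤ C(116, 2) = 6670. By convexity Σ_i C(r_i, 2) ≥ 3·C(z/3, 2) = z(z − 3)/(2·3), giving z² − 3z − 3·116·115 ≤ 0 and hence z ≤ (1/2)[3 + √(9 + 4·40020)] = (1/2)[3 + √160089] ≈ (1/2)(3 + 400.1112) = 201.5556.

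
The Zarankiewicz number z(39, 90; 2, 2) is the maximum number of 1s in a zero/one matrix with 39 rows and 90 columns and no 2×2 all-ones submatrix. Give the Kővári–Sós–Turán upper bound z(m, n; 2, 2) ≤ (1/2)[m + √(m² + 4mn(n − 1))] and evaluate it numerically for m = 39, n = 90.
z(39, 90; 2, 2) ≤ (1/2)[39 + √(39² + 4·39·90·89)] = (1/2)[39 + √1251081] = 578.7587

Kővári–Sós–Turán: let r_1, ..., r_39 be the row sums and z = Σ r_i the total number of 1s. Each pair of columns can share at most one row with both entries 1 (else a 2×2 all-ones block appears), so Σ_i C(r_i, 2) ≤ C(90, 2) = 4005. By convexity Σ_i C(r_i, 2) ≥ 39·C(z/39, 2) = z(z − 39)/(2·39), giving z² − 39z − 39·90·89 ≤ 0 and hence z ≤ (1/2)[39 + √(1521 + 4·312390)] = (1/2)[39 + √1251081] ≈ (1/2)(39 + 1118.5173) = 578.7587.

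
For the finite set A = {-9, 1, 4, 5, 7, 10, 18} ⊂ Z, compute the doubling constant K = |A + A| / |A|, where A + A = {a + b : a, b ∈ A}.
K = |A + A| / |A| = 24/7

Enumerate A + A = {a + b : a, b ∈ A}. With |A| = 7, there are |A|^2 = 49 ordered sum pairs; collecting distinct values, A + A = {-18, -8, -5, -4, -2, 1, 2, 5, 6, 8, 9, 10, 11, 12, 14, 15, 17, 19, 20, 22, 23, 25, 28, 36}, so |A + A| = 24. Thus K = 24/7. For comparison, the minimum possible |A + A| over all 7-element sets is 2·7 − 1 = 13 (so min K = 13/7), attained only by arithmetic progressions.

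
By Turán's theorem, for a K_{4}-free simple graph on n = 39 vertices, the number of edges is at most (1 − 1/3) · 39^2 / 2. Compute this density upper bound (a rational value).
Turán density bound = (2/3) · 39^2/2 = 507

Turán's theorem: ex(n, K_{r+1}) is achieved by the complete r-partite Turán graph T(n, r) with parts as balanced as possible, and is at most (1 − 1/r) · n^2/2. For r = 3, n = 39: the density bound is (2/3) · 1521/2 = 507. Since 3 ∣ 39, the Turán graph T(39, 3) has parts of equal size 13, and its edge count e(T(39, 3)) = 507 attains the density bound exactly.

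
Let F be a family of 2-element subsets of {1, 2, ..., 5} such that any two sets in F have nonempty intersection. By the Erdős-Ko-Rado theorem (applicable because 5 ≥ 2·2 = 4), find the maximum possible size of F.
max |F| = C(4, 1) = 4

The Erdős-Ko-Rado theorem states: for n ≥ 2k, an intersecting family of k-subsets of an n-element set has size at most C(n − 1, k − 1), with equality for 'star' families {A ⊆ [n] : |A| = k, i ∈ A} (fix an element i). For n = 5, k = 2: C(4, 1) = 4.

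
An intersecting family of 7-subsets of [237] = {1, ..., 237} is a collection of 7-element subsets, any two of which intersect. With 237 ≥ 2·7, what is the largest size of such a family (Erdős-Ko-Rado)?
max |F| = C(236, 6) = 225070777932

The Erdős-Ko-Rado theorem states: for n ≥ 2k, an intersecting family of k-subsets of an n-element set has size at most C(n − 1, k − 1), with equality for 'star' families {A ⊆ [n] : |A| = k, i ∈ A} (fix an element i). For n = 237, k = 7: C(236, 6) = 225070777932.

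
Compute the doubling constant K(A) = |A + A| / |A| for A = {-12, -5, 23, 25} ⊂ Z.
K = |A + A| / |A| = 10/4 = 5/2

Enumerate A + A = {a + b : a, b ∈ A}. With |A| = 4, there are |A|^2 = 16 ordered sum pairs; collecting distinct values, A + A = {-24, -17, -10, 11, 13, 18, 20, 46, 48, 50}, so |A + A| = 10. Thus K = 10/4 = 5/2. For comparison, the minimum possible |A + A| over all 4-element sets is 2·4 − 1 = 7 (so min K = 7/4), attained only by arithmetic progressions.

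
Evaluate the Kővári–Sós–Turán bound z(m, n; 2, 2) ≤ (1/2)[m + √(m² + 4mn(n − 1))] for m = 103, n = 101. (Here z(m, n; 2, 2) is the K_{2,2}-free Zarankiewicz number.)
z(103, 101; 2, 2) ≤ (1/2)[103 + √(103² + 4·103·101·100)] = (1/2)[103 + √4171809] = 1072.7503

Kővári–Sós–Turán: let r_1, ..., r_103 be the row sums and z = Σ r_i the total number of 1s. Each pair of columns can share at most one row with both entries 1 (else a 2×2 all-ones block appears), so Σ_i C(r_i, 2) ≤ C(101, 2) = 5050. By convexity Σ_i C(r_i, 2) ≥ 103·C(z/103, 2) = z(z − 103)/(2·103), giving z² − 103z − 103·101·100 ≤ 0 and hence z ≤ (1/2)[103 + √(10609 + 4·1040300)] = (1/2)[103 + √4171809] ≈ (1/2)(103 + 2042.5007) = 1072.7503.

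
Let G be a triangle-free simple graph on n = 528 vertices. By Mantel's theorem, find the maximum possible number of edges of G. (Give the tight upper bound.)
ex(528, K_3) = ⌊528^2/4⌋ = 69696

Mantel (1907): a triangle-free graph on n vertices has at most ⌊n^2/4⌋ edges, with equality for the complete bipartite graph K_{⌊n/2⌋, ⌈n/2⌉}. For n = 528: ⌊528^2/4⌋ = ⌊278784/4⌋ = 69696. The extremal graph is K_{264, 264}, which has 264·264 = 69696 edges.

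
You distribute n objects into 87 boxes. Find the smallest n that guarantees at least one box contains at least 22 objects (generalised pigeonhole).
n = (22 − 1)·87 + 1 = 1828

By the generalised pigeonhole principle, to guarantee some box contains ≥ r objects we need more than (r − 1) · k objects total. Threshold: n = (r − 1) · k + 1. With r = 22 and k = 87: n = 21 · 87 + 1 = 1827 + 1 = 1828. For n = 1827 = 21 · 87, we can put exactly 21 objects in every box, avoiding 22 in any single one — so 1828 is tight.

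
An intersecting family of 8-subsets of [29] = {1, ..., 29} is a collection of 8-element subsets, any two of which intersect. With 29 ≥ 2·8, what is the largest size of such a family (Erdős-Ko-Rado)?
max |F| = C(28, 7) = 1184040

Erdős-Ko-Rado (1961): when n ≥ 2k, max |F| = C(n−1, k−1). The bound is attained by the star {A : i ∈ A} for any fixed i ∈ [n]. Here C(29−1, 8−1) = C(28, 7) = 1184040.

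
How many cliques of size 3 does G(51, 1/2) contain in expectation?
E[# K_3] = C(51, 3) · (1/2)^C(3, 2) = 20825 / 2^3 = 2603.125

For each 3-subset S of vertices (there are C(51, 3) = 20825 such S), let X_S = 1 if S induces a K_3 (all C(3, 2) = 3 edges present). Then P(X_S = 1) = (1/2)^3 = 1/8. By linearity of expectation, E[# K_3] = C(51, 3) · (1/2)^3 = 20825 / 8 = 2603.125.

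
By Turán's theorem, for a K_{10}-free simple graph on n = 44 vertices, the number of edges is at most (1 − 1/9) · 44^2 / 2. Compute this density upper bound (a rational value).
Turán density bound = (8/9) · 44^2/2 = 7744/9 ≈ 860.4444

Turán's theorem: ex(n, K_{r+1}) is achieved by the complete r-partite Turán graph T(n, r) with parts as balanced as possible, and is at most (1 − 1/r) · n^2/2. For r = 9, n = 44: the density bound is (8/9) · 1936/2 = 7744/9 ≈ 860.4444. The integer-valued extremum is e(T(44, 9)) = 860, which is strictly less than the density bound 7744/9 since 9 ∤ 44 (the parts of T(44, 9) cannot all be equal).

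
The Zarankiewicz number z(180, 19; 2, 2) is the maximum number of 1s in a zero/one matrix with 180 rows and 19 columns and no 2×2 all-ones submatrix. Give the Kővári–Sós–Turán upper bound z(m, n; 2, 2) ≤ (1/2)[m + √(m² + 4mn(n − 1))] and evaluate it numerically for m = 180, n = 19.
z(180, 19; 2, 2) ≤ (1/2)[180 + √(180² + 4·180·19·18)] = (1/2)[180 + √278640] = 353.9318

Kővári–Sós–Turán: let r_1, ..., r_180 be the row sums and z = Σ r_i the total number of 1s. Each pair of columns can share at most one row with both entries 1 (else a 2×2 all-ones block appears), so Σ_i C(r_i, 2) ≤ C(19, 2) = 171. By convexity Σ_i C(r_i, 2) ≥ 180·C(z/180, 2) = z(z − 180)/(2·180), giving z² − 180z − 180·19·18 ≤ 0 and hence z ≤ (1/2)[180 + √(32400 + 4·61560)] = (1/2)[180 + √278640] ≈ (1/2)(180 + 527.8636) = 353.9318.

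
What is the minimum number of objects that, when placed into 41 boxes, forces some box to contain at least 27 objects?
n = (27 − 1)·41 + 1 = 1067

By the generalised pigeonhole principle, to guarantee some box contains ≥ r objects we need more than (r − 1) · k objects total. Threshold: n = (r − 1) · k + 1. With r = 27 and k = 41: n = 26 · 41 + 1 = 1066 + 1 = 1067. For n = 1066 = 26 · 41, we can put exactly 26 objects in every box, avoiding 27 in any single one — so 1067 is tight.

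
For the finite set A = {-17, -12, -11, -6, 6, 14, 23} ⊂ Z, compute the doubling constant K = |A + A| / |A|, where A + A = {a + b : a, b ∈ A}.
K = |A + A| / |A| = 26/7

Enumerate A + A = {a + b : a, b ∈ A}. With |A| = 7, there are |A|^2 = 49 ordered sum pairs; collecting distinct values, A + A = {-34, -29, -28, -24, -23, -22, -18, -17, -12, -11, -6, -5, -3, 0, 2, 3, 6, 8, 11, 12, 17, 20, 28, 29, 37, 46}, so |A + A| = 26. Thus K = 26/7. For comparison, the minimum possible |A + A| over all 7-element sets is 2·7 − 1 = 13 (so min K = 13/7), attained only by arithmetic progressions.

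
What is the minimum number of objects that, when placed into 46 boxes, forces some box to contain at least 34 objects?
n = (34 − 1)·46 + 1 = 1519

By the generalised pigeonhole principle, to guarantee some box contains ≥ r objects we need more than (r − 1) · k objects total. Threshold: n = (r − 1) · k + 1. With r = 34 and k = 46: n = 33 · 46 + 1 = 1518 + 1 = 1519. For n = 1518 = 33 · 46, we can put exactly 33 objects in every box, avoiding 34 in any single one — so 1519 is tight.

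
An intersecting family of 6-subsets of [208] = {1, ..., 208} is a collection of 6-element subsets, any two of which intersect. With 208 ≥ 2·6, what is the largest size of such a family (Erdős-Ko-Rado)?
max |F| = C(207, 5) = 3016729611

The Erdős-Ko-Rado theorem states: for n ≥ 2k, an intersecting family of k-subsets of an n-element set has size at most C(n − 1, k − 1), with equality for 'star' families {A ⊆ [n] : |A| = k, i ∈ A} (fix an element i). For n = 208, k = 6: C(207, 5) = 3016729611.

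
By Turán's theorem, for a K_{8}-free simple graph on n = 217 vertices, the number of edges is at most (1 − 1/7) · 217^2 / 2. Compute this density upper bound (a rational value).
Turán density bound = (6/7) · 217^2/2 = 20181

Turán's theorem: ex(n, K_{r+1}) is achieved by the complete r-partite Turán graph T(n, r) with parts as balanced as possible, and is at most (1 − 1/r) · n^2/2. For r = 7, n = 217: the density bound is (6/7) · 47089/2 = 20181. Since 7 ∣ 217, the Turán graph T(217, 7) has parts of equal size 31, and its edge count e(T(217, 7)) = 20181 attains the density bound exactly.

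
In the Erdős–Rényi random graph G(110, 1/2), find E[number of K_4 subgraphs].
E[# K_4] = C(110, 4) · (1/2)^C(4, 2) = 5773185 / 2^6 = 90206.015625

For each 4-subset S of vertices (there are C(110, 4) = 5773185 such S), let X_S = 1 if S induces a K_4 (all C(4, 2) = 6 edges present). Then P(X_S = 1) = (1/2)^6 = 1/64. By linearity of expectation, E[# K_4] = C(110, 4) · (1/2)^6 = 5773185 / 64 = 90206.015625.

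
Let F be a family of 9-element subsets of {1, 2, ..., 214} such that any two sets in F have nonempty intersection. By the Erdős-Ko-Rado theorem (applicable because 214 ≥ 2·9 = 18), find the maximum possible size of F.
max |F| = C(213, 8) = 91990690307802

The Erdős-Ko-Rado theorem states: for n ≥ 2k, an intersecting family of k-subsets of an n-element set has size at most C(n − 1, k − 1), with equality for 'star' families {A ⊆ [n] : |A| = k, i ∈ A} (fix an element i). For n = 214, k = 9: C(213, 8) = 91990690307802.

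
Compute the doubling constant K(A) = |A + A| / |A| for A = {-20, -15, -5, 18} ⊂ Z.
K = |A + A| / |A| = 10/4 = 5/2

Enumerate A + A = {a + b : a, b ∈ A}. With |A| = 4, there are |A|^2 = 16 ordered sum pairs; collecting distinct values, A + A = {-40, -35, -30, -25, -20, -10, -2, 3, 13, 36}, so |A + A| = 10. Thus K = 10/4 = 5/2. For comparison, the minimum possible |A + A| over all 4-element sets is 2·4 − 1 = 7 (so min K = 7/4), attained only by arithmetic progressions.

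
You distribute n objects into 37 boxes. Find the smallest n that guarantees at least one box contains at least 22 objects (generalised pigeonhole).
n = (22 − 1)·37 + 1 = 778

By the generalised pigeonhole principle, to guarantee some box contains ≥ r objects we need more than (r − 1) · k objects total. Threshold: n = (r − 1) · k + 1. With r = 22 and k = 37: n = 21 · 37 + 1 = 777 + 1 = 778. For n = 777 = 21 · 37, we can put exactly 21 objects in every box, avoiding 22 in any single one — so 778 is tight.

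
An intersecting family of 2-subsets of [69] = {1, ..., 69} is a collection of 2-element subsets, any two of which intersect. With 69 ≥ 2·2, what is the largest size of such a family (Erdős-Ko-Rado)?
max |F| = C(68, 1) = 68

Erdős-Ko-Rado (1961): when n ≥ 2k, max |F| = C(n−1, k−1). The bound is attained by the star {A : i ∈ A} for any fixed i ∈ [n]. Here C(69−1, 2−1) = C(68, 1) = 68.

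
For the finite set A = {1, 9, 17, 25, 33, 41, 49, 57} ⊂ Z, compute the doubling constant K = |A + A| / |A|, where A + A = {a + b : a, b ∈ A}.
K = |A + A| / |A| = 15/8

Enumerate A + A = {a + b : a, b ∈ A}. With |A| = 8, there are |A|^2 = 64 ordered sum pairs; collecting distinct values, A + A = {2, 10, 18, 26, 34, 42, 50, 58, 66, 74, 82, 90, 98, 106, 114}, so |A + A| = 15. Thus K = 15/8. Here |A + A| = 2|A| − 1 = 15, the minimum possible — so K = 15/8 is minimal, which holds iff A is an arithmetic progression.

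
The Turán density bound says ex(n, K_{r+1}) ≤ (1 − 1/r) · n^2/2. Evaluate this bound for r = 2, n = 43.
Turán density bound = (1/2) · 43^2/2 = 1849/4 ≈ 462.25

Turán's theorem: ex(n, K_{r+1}) is achieved by the complete r-partite Turán graph T(n, r) with parts as balanced as possible, and is at most (1 − 1/r) · n^2/2. For r = 2, n = 43: the density bound is (1/2) · 1849/2 = 1849/4 ≈ 462.25. The integer-valued extremum is e(T(43, 2)) = 462, which is strictly less than the density bound 1849/4 since 2 ∤ 43 (the parts of T(43, 2) cannot all be equal).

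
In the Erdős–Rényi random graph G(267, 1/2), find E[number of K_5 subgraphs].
E[# K_5] = C(267, 5) · (1/2)^C(5, 2) = 10889732238 / 2^10 = 5444866119/512 ≈ 10634504.138672

For each 5-subset S of vertices (there are C(267, 5) = 10889732238 such S), let X_S = 1 if S induces a K_5 (all C(5, 2) = 10 edges present). Then P(X_S = 1) = (1/2)^10 = 1/1024. By linearity of expectation, E[# K_5] = C(267, 5) · (1/2)^10 = 10889732238 / 1024 = 5444866119/512 ≈ 10634504.138672.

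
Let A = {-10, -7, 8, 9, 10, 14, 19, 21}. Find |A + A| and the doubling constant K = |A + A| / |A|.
K = |A + A| / |A| = 33/8

Enumerate A + A = {a + b : a, b ∈ A}. With |A| = 8, there are |A|^2 = 64 ordered sum pairs; collecting distinct values, A + A = {-20, -17, -14, -2, -1, 0, 1, 2, 3, 4, 7, 9, 11, 12, 14, 16, 17, 18, 19, 20, 22, 23, 24, 27, 28, 29, 30, 31, 33, 35, 38, 40, 42}, so |A + A| = 33. Thus K = 33/8. For comparison, the minimum possible |A + A| over all 8-element sets is 2·8 − 1 = 15 (so min K = 15/8), attained only by arithmetic progressions.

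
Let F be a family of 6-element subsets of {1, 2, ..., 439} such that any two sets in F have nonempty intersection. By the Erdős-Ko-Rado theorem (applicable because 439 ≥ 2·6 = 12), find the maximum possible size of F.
max |F| = C(438, 5) = 131292457422

Erdős-Ko-Rado (1961): when n ≥ 2k, max |F| = C(n−1, k−1). The bound is attained by the star {A : i ∈ A} for any fixed i ∈ [n]. Here C(439−1, 6−1) = C(438, 5) = 131292457422.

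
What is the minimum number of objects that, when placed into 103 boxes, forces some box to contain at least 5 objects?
n = (5 − 1)·103 + 1 = 413

By the generalised pigeonhole principle, to guarantee some box contains ≥ r objects we need more than (r − 1) · k objects total. Threshold: n = (r − 1) · k + 1. With r = 5 and k = 103: n = 4 · 103 + 1 = 412 + 1 = 413. For n = 412 = 4 · 103, we can put exactly 4 objects in every box, avoiding 5 in any single one — so 413 is tight.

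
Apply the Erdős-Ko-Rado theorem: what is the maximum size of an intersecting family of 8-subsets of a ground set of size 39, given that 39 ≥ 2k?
max |F| = C(38, 7) = 12620256

The Erdős-Ko-Rado theorem states: for n ≥ 2k, an intersecting family of k-subsets of an n-element set has size at most C(n − 1, k − 1), with equality for 'star' families {A ⊆ [n] : |A| = k, i ∈ A} (fix an element i). For n = 39, k = 8: C(38, 7) = 12620256.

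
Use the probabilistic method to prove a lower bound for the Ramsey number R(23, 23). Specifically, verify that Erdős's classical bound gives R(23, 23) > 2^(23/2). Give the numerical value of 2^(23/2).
2^(23/2) = 2896.3094; so R(23, 23) > 2896.3094

Colour each edge of K_n uniformly at random with red/blue. The expected number of monochromatic K_23 is C(n, 23) · 2 · 2^(−C(23,2)). If C(n, 23) · 2^(1 − C(23,2)) < 1, then with positive probability no monochromatic K_23 exists, so R(23, 23) > n. The standard estimate C(n, 23) ≤ n^23/23! shows this inequality holds whenever n ≤ 2^(23/2) (since 23! · 2^(C(23,2) − 1) > 2^(23^2/2) ≥ n^23). Hence R(23, 23) > 2^(23/2) = 2896.3094.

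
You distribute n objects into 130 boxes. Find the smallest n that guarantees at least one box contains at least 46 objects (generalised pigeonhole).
n = (46 − 1)·130 + 1 = 5851

By the generalised pigeonhole principle, to guarantee some box contains ≥ r objects we need more than (r − 1) · k objects total. Threshold: n = (r − 1) · k + 1. With r = 46 and k = 130: n = 45 · 130 + 1 = 5850 + 1 = 5851. For n = 5850 = 45 · 130, we can put exactly 45 objects in every box, avoiding 46 in any single one — so 5851 is tight.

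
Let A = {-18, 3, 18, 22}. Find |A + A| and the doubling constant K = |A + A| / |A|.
K = |A + A| / |A| = 10/4 = 5/2

Enumerate A + A = {a + b : a, b ∈ A}. With |A| = 4, there are |A|^2 = 16 ordered sum pairs; collecting distinct values, A + A = {-36, -15, 0, 4, 6, 21, 25, 36, 40, 44}, so |A + A| = 10. Thus K = 10/4 = 5/2. For comparison, the minimum possible |A + A| over all 4-element sets is 2·4 − 1 = 7 (so min K = 7/4), attained only by arithmetic progressions.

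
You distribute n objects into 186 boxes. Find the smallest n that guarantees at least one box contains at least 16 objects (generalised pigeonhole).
n = (16 − 1)·186 + 1 = 2791

By the generalised pigeonhole principle, to guarantee some box contains ≥ r objects we need more than (r − 1) · k objects total. Threshold: n = (r − 1) · k + 1. With r = 16 and k = 186: n = 15 · 186 + 1 = 2790 + 1 = 2791. For n = 2790 = 15 · 186, we can put exactly 15 objects in every box, avoiding 16 in any single one — so 2791 is tight.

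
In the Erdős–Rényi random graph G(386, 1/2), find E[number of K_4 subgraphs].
E[# K_4] = C(386, 4) · (1/2)^C(4, 2) = 910682080 / 2^6 = 28458815/2 = 14229407.5

For each 4-subset S of vertices (there are C(386, 4) = 910682080 such S), let X_S = 1 if S induces a K_4 (all C(4, 2) = 6 edges present). Then P(X_S = 1) = (1/2)^6 = 1/64. By linearity of expectation, E[# K_4] = C(386, 4) · (1/2)^6 = 910682080 / 64 = 28458815/2 = 14229407.5.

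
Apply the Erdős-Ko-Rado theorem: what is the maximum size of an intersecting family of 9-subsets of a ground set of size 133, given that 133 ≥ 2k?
max |F| = C(132, 8) = 1841416434000

The Erdős-Ko-Rado theorem states: for n ≥ 2k, an intersecting family of k-subsets of an n-element set has size at most C(n − 1, k − 1), with equality for 'star' families {A ⊆ [n] : |A| = k, i ∈ A} (fix an element i). For n = 133, k = 9: C(132, 8) = 1841416434000.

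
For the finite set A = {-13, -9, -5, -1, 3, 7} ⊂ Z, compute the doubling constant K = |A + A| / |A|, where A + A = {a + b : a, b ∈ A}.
K = |A + A| / |A| = 11/6

Enumerate A + A = {a + b : a, b ∈ A}. With |A| = 6, there are |A|^2 = 36 ordered sum pairs; collecting distinct values, A + A = {-26, -22, -18, -14, -10, -6, -2, 2, 6, 10, 14}, so |A + A| = 11. Thus K = 11/6. Here |A + A| = 2|A| − 1 = 11, the minimum possible — so K = 11/6 is minimal, which holds iff A is an arithmetic progression.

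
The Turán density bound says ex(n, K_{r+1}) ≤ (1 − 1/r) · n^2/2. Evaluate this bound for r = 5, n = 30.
Turán density bound = (4/5) · 30^2/2 = 360

Turán's theorem: ex(n, K_{r+1}) is achieved by the complete r-partite Turán graph T(n, r) with parts as balanced as possible, and is at most (1 − 1/r) · n^2/2. For r = 5, n = 30: the density bound is (4/5) · 900/2 = 360. Since 5 ∣ 30, the Turán graph T(30, 5) has parts of equal size 6, and its edge count e(T(30, 5)) = 360 attains the density bound exactly.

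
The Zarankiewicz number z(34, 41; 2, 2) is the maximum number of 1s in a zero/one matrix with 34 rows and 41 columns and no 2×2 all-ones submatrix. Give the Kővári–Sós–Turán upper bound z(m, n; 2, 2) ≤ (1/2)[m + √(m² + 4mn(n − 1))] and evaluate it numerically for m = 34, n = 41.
z(34, 41; 2, 2) ≤ (1/2)[34 + √(34² + 4·34·41·40)] = (1/2)[34 + √224196] = 253.7467

Kővári–Sós–Turán: let r_1, ..., r_34 be the row sums and z = Σ r_i the total number of 1s. Each pair of columns can share at most one row with both entries 1 (else a 2×2 all-ones block appears), so Σ_i C(r_i, 2) ≤ C(41, 2) = 820. By convexity Σ_i C(r_i, 2) ≥ 34·C(z/34, 2) = z(z − 34)/(2·34), giving z² − 34z − 34·41·40 ≤ 0 and hence z ≤ (1/2)[34 + √(1156 + 4·55760)] = (1/2)[34 + √224196] ≈ (1/2)(34 + 473.4934) = 253.7467.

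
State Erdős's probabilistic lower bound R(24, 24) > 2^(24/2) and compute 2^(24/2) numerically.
2^(24/2) = 4096; so R(24, 24) > 4096

Colour each edge of K_n uniformly at random with red/blue. The expected number of monochromatic K_24 is C(n, 24) · 2 · 2^(−C(24,2)). If C(n, 24) · 2^(1 − C(24,2)) < 1, then with positive probability no monochromatic K_24 exists, so R(24, 24) > n. The standard estimate C(n, 24) ≤ n^24/24! shows this inequality holds whenever n ≤ 2^(24/2) (since 24! · 2^(C(24,2) − 1) > 2^(24^2/2) ≥ n^24). Hence R(24, 24) > 2^(24/2) = 4096.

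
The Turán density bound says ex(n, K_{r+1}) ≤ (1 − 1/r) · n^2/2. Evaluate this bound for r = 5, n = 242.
Turán density bound = (4/5) · 242^2/2 = 117128/5 ≈ 23425.6

Turán's theorem: ex(n, K_{r+1}) is achieved by the complete r-partite Turán graph T(n, r) with parts as balanced as possible, and is at most (1 − 1/r) · n^2/2. For r = 5, n = 242: the density bound is (4/5) · 58564/2 = 117128/5 ≈ 23425.6. The integer-valued extremum is e(T(242, 5)) = 23425, which is strictly less than the density bound 117128/5 since 5 ∤ 242 (the parts of T(242, 5) cannot all be equal).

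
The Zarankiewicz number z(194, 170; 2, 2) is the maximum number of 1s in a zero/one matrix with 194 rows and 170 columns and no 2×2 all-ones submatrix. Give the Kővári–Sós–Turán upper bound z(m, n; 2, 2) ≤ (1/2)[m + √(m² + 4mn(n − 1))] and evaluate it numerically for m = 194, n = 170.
z(194, 170; 2, 2) ≤ (1/2)[194 + √(194² + 4·194·170·169)] = (1/2)[194 + √22332116] = 2459.8434

Kővári–Sós–Turán: let r_1, ..., r_194 be the row sums and z = Σ r_i the total number of 1s. Each pair of columns can share at most one row with both entries 1 (else a 2×2 all-ones block appears), so Σ_i C(r_i, 2) ≤ C(170, 2) = 14365. By convexity Σ_i C(r_i, 2) ≥ 194·C(z/194, 2) = z(z − 194)/(2·194), giving z² − 194z − 194·170·169 ≤ 0 and hence z ≤ (1/2)[194 + √(37636 + 4·5573620)] = (1/2)[194 + √22332116] ≈ (1/2)(194 + 4725.6868) = 2459.8434.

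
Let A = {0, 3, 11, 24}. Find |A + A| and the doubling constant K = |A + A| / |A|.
K = |A + A| / |A| = 10/4 = 5/2

Enumerate A + A = {a + b : a, b ∈ A}. With |A| = 4, there are |A|^2 = 16 ordered sum pairs; collecting distinct values, A + A = {0, 3, 6, 11, 14, 22, 24, 27, 35, 48}, so |A + A| = 10. Thus K = 10/4 = 5/2. For comparison, the minimum possible |A + A| over all 4-element sets is 2·4 − 1 = 7 (so min K = 7/4), attained only by arithmetic progressions.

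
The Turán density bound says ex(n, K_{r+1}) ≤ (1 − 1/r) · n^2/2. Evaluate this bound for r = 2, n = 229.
Turán density bound = (1/2) · 229^2/2 = 52441/4 ≈ 13110.25

Turán's theorem: ex(n, K_{r+1}) is achieved by the complete r-partite Turán graph T(n, r) with parts as balanced as possible, and is at most (1 − 1/r) · n^2/2. For r = 2, n = 229: the density bound is (1/2) · 52441/2 = 52441/4 ≈ 13110.25. The integer-valued extremum is e(T(229, 2)) = 13110, which is strictly less than the density bound 52441/4 since 2 ∤ 229 (the parts of T(229, 2) cannot all be equal).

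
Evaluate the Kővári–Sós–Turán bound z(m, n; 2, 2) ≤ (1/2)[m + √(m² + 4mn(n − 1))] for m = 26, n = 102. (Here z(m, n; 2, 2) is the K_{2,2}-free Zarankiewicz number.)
z(26, 102; 2, 2) ≤ (1/2)[26 + √(26² + 4·26·102·101)] = (1/2)[26 + √1072084] = 530.7074

Kővári–Sós–Turán: let r_1, ..., r_26 be the row sums and z = Σ r_i the total number of 1s. Each pair of columns can share at most one row with both entries 1 (else a 2×2 all-ones block appears), so Σ_i C(r_i, 2) ≤ C(102, 2) = 5151. By convexity Σ_i C(r_i, 2) ≥ 26·C(z/26, 2) = z(z − 26)/(2·26), giving z² − 26z − 26·102·101 ≤ 0 and hence z ≤ (1/2)[26 + √(676 + 4·267852)] = (1/2)[26 + √1072084] ≈ (1/2)(26 + 1035.4149) = 530.7074.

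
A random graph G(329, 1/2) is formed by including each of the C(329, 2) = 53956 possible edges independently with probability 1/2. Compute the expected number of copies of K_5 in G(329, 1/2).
E[# K_5] = C(329, 5) · (1/2)^C(5, 2) = 31155678190 / 2^10 = 15577839095/512 ≈ 30425466.982422

For each 5-subset S of vertices (there are C(329, 5) = 31155678190 such S), let X_S = 1 if S induces a K_5 (all C(5, 2) = 10 edges present). Then P(X_S = 1) = (1/2)^10 = 1/1024. By linearity of expectation, E[# K_5] = C(329, 5) · (1/2)^10 = 31155678190 / 1024 = 15577839095/512 ≈ 30425466.982422.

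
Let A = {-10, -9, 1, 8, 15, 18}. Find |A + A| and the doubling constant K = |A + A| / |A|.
K = |A + A| / |A| = 19/6

Enumerate A + A = {a + b : a, b ∈ A}. With |A| = 6, there are |A|^2 = 36 ordered sum pairs; collecting distinct values, A + A = {-20, -19, -18, -9, -8, -2, -1, 2, 5, 6, 8, 9, 16, 19, 23, 26, 30, 33, 36}, so |A + A| = 19. Thus K = 19/6. For comparison, the minimum possible |A + A| over all 6-element sets is 2·6 − 1 = 11 (so min K = 11/6), attained only by arithmetic progressions.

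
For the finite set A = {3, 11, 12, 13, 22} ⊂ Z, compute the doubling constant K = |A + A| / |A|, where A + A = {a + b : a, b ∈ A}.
K = |A + A| / |A| = 13/5

Enumerate A + A = {a + b : a, b ∈ A}. With |A| = 5, there are |A|^2 = 25 ordered sum pairs; collecting distinct values, A + A = {6, 14, 15, 16, 22, 23, 24, 25, 26, 33, 34, 35, 44}, so |A + A| = 13. Thus K = 13/5. For comparison, the minimum possible |A + A| over all 5-element sets is 2·5 − 1 = 9 (so min K = 9/5), attained only by arithmetic progressions.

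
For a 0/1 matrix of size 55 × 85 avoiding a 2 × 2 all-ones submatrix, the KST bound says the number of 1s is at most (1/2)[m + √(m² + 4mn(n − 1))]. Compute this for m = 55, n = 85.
z(55, 85; 2, 2) ≤ (1/2)[55 + √(55² + 4·55·85·84)] = (1/2)[55 + √1573825] = 654.7609

Kővári–Sós–Turán: let r_1, ..., r_55 be the row sums and z = Σ r_i the total number of 1s. Each pair of columns can share at most one row with both entries 1 (else a 2×2 all-ones block appears), so Σ_i C(r_i, 2) ≤ C(85, 2) = 3570. By convexity Σ_i C(r_i, 2) ≥ 55·C(z/55, 2) = z(z − 55)/(2·55), giving z² − 55z − 55·85·84 ≤ 0 and hence z ≤ (1/2)[55 + √(3025 + 4·392700)] = (1/2)[55 + √1573825] ≈ (1/2)(55 + 1254.5218) = 654.7609.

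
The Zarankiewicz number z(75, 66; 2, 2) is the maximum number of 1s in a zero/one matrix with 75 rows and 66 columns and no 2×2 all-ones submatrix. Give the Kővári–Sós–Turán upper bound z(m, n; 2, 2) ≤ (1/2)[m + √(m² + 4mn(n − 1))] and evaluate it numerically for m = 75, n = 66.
z(75, 66; 2, 2) ≤ (1/2)[75 + √(75² + 4·75·66·65)] = (1/2)[75 + √1292625] = 605.9683

Kővári–Sós–Turán: let r_1, ..., r_75 be the row sums and z = Σ r_i the total number of 1s. Each pair of columns can share at most one row with both entries 1 (else a 2×2 all-ones block appears), so Σ_i C(r_i, 2) ≤ C(66, 2) = 2145. By convexity Σ_i C(r_i, 2) ≥ 75·C(z/75, 2) = z(z − 75)/(2·75), giving z² − 75z − 75·66·65 ≤ 0 and hence z ≤ (1/2)[75 + √(5625 + 4·321750)] = (1/2)[75 + √1292625] ≈ (1/2)(75 + 1136.9367) = 605.9683.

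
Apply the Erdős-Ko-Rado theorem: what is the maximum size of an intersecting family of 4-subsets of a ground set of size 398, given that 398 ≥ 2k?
max |F| = C(397, 3) = 10349790

The Erdős-Ko-Rado theorem states: for n ≥ 2k, an intersecting family of k-subsets of an n-element set has size at most C(n − 1, k − 1), with equality for 'star' families {A ⊆ [n] : |A| = k, i ∈ A} (fix an element i). For n = 398, k = 4: C(397, 3) = 10349790.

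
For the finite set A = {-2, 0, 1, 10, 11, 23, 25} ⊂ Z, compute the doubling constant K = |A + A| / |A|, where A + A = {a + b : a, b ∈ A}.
K = |A + A| / |A| = 25/7

Enumerate A + A = {a + b : a, b ∈ A}. With |A| = 7, there are |A|^2 = 49 ordered sum pairs; collecting distinct values, A + A = {-4, -2, -1, 0, 1, 2, 8, 9, 10, 11, 12, 20, 21, 22, 23, 24, 25, 26, 33, 34, 35, 36, 46, 48, 50}, so |A + A| = 25. Thus K = 25/7. For comparison, the minimum possible |A + A| over all 7-element sets is 2·7 − 1 = 13 (so min K = 13/7), attained only by arithmetic progressions.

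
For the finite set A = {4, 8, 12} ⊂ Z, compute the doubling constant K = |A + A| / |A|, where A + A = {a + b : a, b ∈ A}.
K = |A + A| / |A| = 5/3

Enumerate A + A = {a + b : a, b ∈ A}. With |A| = 3, there are |A|^2 = 9 ordered sum pairs; collecting distinct values, A + A = {8, 12, 16, 20, 24}, so |A + A| = 5. Thus K = 5/3. Here |A + A| = 2|A| − 1 = 5, the minimum possible — so K = 5/3 is minimal, which holds iff A is an arithmetic progression.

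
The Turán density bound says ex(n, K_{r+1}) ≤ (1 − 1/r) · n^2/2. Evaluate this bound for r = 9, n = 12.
Turán density bound = (8/9) · 12^2/2 = 64

Turán's theorem: ex(n, K_{r+1}) is achieved by the complete r-partite Turán graph T(n, r) with parts as balanced as possible, and is at most (1 − 1/r) · n^2/2. For r = 9, n = 12: the density bound is (8/9) · 144/2 = 64. The integer-valued extremum is e(T(12, 9)) = 63, which is strictly less than the density bound 64 since 9 ∤ 12 (the parts of T(12, 9) cannot all be equal).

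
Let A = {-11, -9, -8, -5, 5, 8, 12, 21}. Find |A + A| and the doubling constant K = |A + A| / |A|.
K = |A + A| / |A| = 29/8

Enumerate A + A = {a + b : a, b ∈ A}. With |A| = 8, there are |A|^2 = 64 ordered sum pairs; collecting distinct values, A + A = {-22, -20, -19, -18, -17, -16, -14, -13, -10, -6, -4, -3, -1, 0, 1, 3, 4, 7, 10, 12, 13, 16, 17, 20, 24, 26, 29, 33, 42}, so |A + A| = 29. Thus K = 29/8. For comparison, the minimum possible |A + A| over all 8-element sets is 2·8 − 1 = 15 (so min K = 15/8), attained only by arithmetic progressions.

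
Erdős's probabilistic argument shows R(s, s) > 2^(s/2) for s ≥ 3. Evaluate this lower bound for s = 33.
2^(33/2) = 92681.9; so R(33, 33) > 92681.9

Colour each edge of K_n uniformly at random with red/blue. The expected number of monochromatic K_33 is C(n, 33) · 2 · 2^(−C(33,2)). If C(n, 33) · 2^(1 − C(33,2)) < 1, then with positive probability no monochromatic K_33 exists, so R(33, 33) > n. The standard estimate C(n, 33) ≤ n^33/33! shows this inequality holds whenever n ≤ 2^(33/2) (since 33! · 2^(C(33,2) − 1) > 2^(33^2/2) ≥ n^33). Hence R(33, 33) > 2^(33/2) = 92681.9.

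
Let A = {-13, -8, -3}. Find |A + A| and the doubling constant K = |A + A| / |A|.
K = |A + A| / |A| = 5/3

Enumerate A + A = {a + b : a, b ∈ A}. With |A| = 3, there are |A|^2 = 9 ordered sum pairs; collecting distinct values, A + A = {-26, -21, -16, -11, -6}, so |A + A| = 5. Thus K = 5/3. Here |A + A| = 2|A| − 1 = 5, the minimum possible — so K = 5/3 is minimal, which holds iff A is an arithmetic progression.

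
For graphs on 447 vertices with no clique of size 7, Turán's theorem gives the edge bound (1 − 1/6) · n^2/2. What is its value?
Turán density bound = (5/6) · 447^2/2 = 333015/4 ≈ 83253.75

Turán's theorem: ex(n, K_{r+1}) is achieved by the complete r-partite Turán graph T(n, r) with parts as balanced as possible, and is at most (1 − 1/r) · n^2/2. For r = 6, n = 447: the density bound is (5/6) · 199809/2 = 333015/4 ≈ 83253.75. The integer-valued extremum is e(T(447, 6)) = 83253, which is strictly less than the density bound 333015/4 since 6 ∤ 447 (the parts of T(447, 6) cannot all be equal).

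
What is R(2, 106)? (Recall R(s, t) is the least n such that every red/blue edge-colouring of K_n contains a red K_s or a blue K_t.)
R(2, 106) = 106

R(2, k) = k for all k ≥ 2: in a 2-colouring of K_k, either some edge is red (a red K_2) or all edges are blue (a blue K_k). And K_{105} coloured all-blue has no blue K_106, so R(2, 106) > 105. Hence R(2, 106) = 106.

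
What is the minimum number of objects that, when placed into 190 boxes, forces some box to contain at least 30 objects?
n = (30 − 1)·190 + 1 = 5511

By the generalised pigeonhole principle, to guarantee some box contains ≥ r objects we need more than (r − 1) · k objects total. Threshold: n = (r − 1) · k + 1. With r = 30 and k = 190: n = 29 · 190 + 1 = 5510 + 1 = 5511. For n = 5510 = 29 · 190, we can put exactly 29 objects in every box, avoiding 30 in any single one — so 5511 is tight.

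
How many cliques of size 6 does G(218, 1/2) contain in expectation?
E[# K_6] = C(218, 6) · (1/2)^C(6, 2) = 139081484934 / 2^15 = 69540742467/16384 ≈ 4244430.082214

For each 6-subset S of vertices (there are C(218, 6) = 139081484934 such S), let X_S = 1 if S induces a K_6 (all C(6, 2) = 15 edges present). Then P(X_S = 1) = (1/2)^15 = 1/32768. By linearity of expectation, E[# K_6] = C(218, 6) · (1/2)^15 = 139081484934 / 32768 = 69540742467/16384 ≈ 4244430.082214.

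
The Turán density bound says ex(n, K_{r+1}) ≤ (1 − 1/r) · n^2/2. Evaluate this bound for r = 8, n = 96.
Turán density bound = (7/8) · 96^2/2 = 4032

Turán's theorem: ex(n, K_{r+1}) is achieved by the complete r-partite Turán graph T(n, r) with parts as balanced as possible, and is at most (1 − 1/r) · n^2/2. For r = 8, n = 96: the density bound is (7/8) · 9216/2 = 4032. Since 8 ∣ 96, the Turán graph T(96, 8) has parts of equal size 12, and its edge count e(T(96, 8)) = 4032 attains the density bound exactly.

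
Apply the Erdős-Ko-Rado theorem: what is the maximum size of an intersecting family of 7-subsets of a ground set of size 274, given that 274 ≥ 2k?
max |F| = C(273, 6) = 544025408472

Erdős-Ko-Rado (1961): when n ≥ 2k, max |F| = C(n−1, k−1). The bound is attained by the star {A : i ∈ A} for any fixed i ∈ [n]. Here C(274−1, 7−1) = C(273, 6) = 544025408472.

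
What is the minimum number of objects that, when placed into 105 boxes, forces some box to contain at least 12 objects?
n = (12 − 1)·105 + 1 = 1156

By the generalised pigeonhole principle, to guarantee some box contains ≥ r objects we need more than (r − 1) · k objects total. Threshold: n = (r − 1) · k + 1. With r = 12 and k = 105: n = 11 · 105 + 1 = 1155 + 1 = 1156. For n = 1155 = 11 · 105, we can put exactly 11 objects in every box, avoiding 12 in any single one — so 1156 is tight.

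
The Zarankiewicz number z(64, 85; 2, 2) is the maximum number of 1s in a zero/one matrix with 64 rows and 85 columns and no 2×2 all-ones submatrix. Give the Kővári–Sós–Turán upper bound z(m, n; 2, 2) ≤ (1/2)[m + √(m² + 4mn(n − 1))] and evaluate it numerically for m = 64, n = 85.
z(64, 85; 2, 2) ≤ (1/2)[64 + √(64² + 4·64·85·84)] = (1/2)[64 + √1831936] = 708.7452

Kővári–Sós–Turán: let r_1, ..., r_64 be the row sums and z = Σ r_i the total number of 1s. Each pair of columns can share at most one row with both entries 1 (else a 2×2 all-ones block appears), so Σ_i C(r_i, 2) ≤ C(85, 2) = 3570. By convexity Σ_i C(r_i, 2) ≥ 64·C(z/64, 2) = z(z − 64)/(2·64), giving z² − 64z − 64·85·84 ≤ 0 and hence z ≤ (1/2)[64 + √(4096 + 4·456960)] = (1/2)[64 + √1831936] ≈ (1/2)(64 + 1353.4903) = 708.7452.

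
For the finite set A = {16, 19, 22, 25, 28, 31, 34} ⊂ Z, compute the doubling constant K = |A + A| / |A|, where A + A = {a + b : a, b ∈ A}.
K = |A + A| / |A| = 13/7

Enumerate A + A = {a + b : a, b ∈ A}. With |A| = 7, there are |A|^2 = 49 ordered sum pairs; collecting distinct values, A + A = {32, 35, 38, 41, 44, 47, 50, 53, 56, 59, 62, 65, 68}, so |A + A| = 13. Thus K = 13/7. Here |A + A| = 2|A| − 1 = 13, the minimum possible — so K = 13/7 is minimal, which holds iff A is an arithmetic progression.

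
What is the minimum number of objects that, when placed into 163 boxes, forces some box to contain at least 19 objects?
n = (19 − 1)·163 + 1 = 2935

By the generalised pigeonhole principle, to guarantee some box contains ≥ r objects we need more than (r − 1) · k objects total. Threshold: n = (r − 1) · k + 1. With r = 19 and k = 163: n = 18 · 163 + 1 = 2934 + 1 = 2935. For n = 2934 = 18 · 163, we can put exactly 18 objects in every box, avoiding 19 in any single one — so 2935 is tight.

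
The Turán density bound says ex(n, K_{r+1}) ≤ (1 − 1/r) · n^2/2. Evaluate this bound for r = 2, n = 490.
Turán density bound = (1/2) · 490^2/2 = 60025

Turán's theorem: ex(n, K_{r+1}) is achieved by the complete r-partite Turán graph T(n, r) with parts as balanced as possible, and is at most (1 − 1/r) · n^2/2. For r = 2, n = 490: the density bound is (1/2) · 240100/2 = 60025. Since 2 ∣ 490, the Turán graph T(490, 2) has parts of equal size 245, and its edge count e(T(490, 2)) = 60025 attains the density bound exactly.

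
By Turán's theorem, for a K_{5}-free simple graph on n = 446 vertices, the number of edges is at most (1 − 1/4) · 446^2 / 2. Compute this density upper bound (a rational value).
Turán density bound = (3/4) · 446^2/2 = 149187/2 ≈ 74593.5

Turán's theorem: ex(n, K_{r+1}) is achieved by the complete r-partite Turán graph T(n, r) with parts as balanced as possible, and is at most (1 − 1/r) · n^2/2. For r = 4, n = 446: the density bound is (3/4) · 198916/2 = 149187/2 ≈ 74593.5. The integer-valued extremum is e(T(446, 4)) = 74593, which is strictly less than the density bound 149187/2 since 4 ∤ 446 (the parts of T(446, 4) cannot all be equal).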